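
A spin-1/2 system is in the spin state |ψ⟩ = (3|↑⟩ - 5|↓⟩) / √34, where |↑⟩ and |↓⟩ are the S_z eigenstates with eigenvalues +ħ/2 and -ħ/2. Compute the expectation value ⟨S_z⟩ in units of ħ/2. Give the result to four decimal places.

⟨σ_z⟩ = |a|² - |b|² divided by |a|²+|b|², with a, b the |↑⟩, |↓⟩ amplitudes.
= (9 - 25)/34 = -16/34.
⟨S_z⟩ = (ħ/2)·⟨σ_z⟩.

-0.4706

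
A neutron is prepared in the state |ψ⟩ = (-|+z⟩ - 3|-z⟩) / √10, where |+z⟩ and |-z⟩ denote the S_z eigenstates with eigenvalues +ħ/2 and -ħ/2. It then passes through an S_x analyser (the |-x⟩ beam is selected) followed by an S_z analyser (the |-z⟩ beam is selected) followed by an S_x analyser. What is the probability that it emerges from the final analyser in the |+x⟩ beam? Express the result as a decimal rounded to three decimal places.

First analyser (S_x): P(|-x⟩) = |⟨-x|ψ⟩|² = 4/20.
After stage 1 the state is |-x⟩; P(|-z⟩) = |⟨-z|-x⟩|² = 1/2.
After stage 2 the state is |-z⟩; P(|+x⟩) = |⟨+x|-z⟩|² = 1/2.
Joint probability = 4/20 × 1/2 × 1/2 = 0.050.

0.050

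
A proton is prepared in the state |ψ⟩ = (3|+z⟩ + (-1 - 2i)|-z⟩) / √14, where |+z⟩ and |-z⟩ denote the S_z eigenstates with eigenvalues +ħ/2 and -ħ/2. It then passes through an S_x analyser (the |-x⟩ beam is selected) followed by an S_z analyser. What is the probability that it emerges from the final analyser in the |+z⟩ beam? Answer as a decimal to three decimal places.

0.357

First analyser (S_x): P(|-x⟩) = |⟨-x|ψ⟩|² = 20/28.
After stage 1 the state is |-x⟩; P(|+z⟩) = |⟨+z|-x⟩|² = 1/2.
Joint probability = 20/28 × 1/2 = 0.357.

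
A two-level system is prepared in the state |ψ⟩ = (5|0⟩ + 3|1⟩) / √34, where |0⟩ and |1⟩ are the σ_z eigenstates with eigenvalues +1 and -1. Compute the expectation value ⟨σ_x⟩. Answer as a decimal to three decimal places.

⟨σ_x⟩ = 2 Re(a* b)/(|a|²+|b|²) with a = 5, b = 3.
a* b = 15, so ⟨σ_x⟩ = 30/34.

0.882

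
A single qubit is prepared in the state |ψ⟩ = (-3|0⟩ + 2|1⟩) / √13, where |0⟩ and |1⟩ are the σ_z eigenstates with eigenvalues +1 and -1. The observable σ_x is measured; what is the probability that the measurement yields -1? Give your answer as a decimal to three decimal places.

|-x⟩ = (|0⟩ - |1⟩)/√2, so ⟨-x|ψ⟩ = (-5) / (√2·√13).
P = |-5|² / 26 = 25/26.

0.962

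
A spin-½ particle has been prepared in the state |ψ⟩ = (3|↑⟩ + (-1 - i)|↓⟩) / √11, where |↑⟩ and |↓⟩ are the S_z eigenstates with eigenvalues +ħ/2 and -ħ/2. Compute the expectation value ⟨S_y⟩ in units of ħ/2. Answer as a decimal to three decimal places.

⟨σ_y⟩ = 2 Im(a* b)/(|a|²+|b|²) with a = 3, b = (-1 - i).
a* b = (-3 - 3i), so ⟨σ_y⟩ = -6/11.
⟨S_y⟩ = (ħ/2)·⟨σ_y⟩.

-0.545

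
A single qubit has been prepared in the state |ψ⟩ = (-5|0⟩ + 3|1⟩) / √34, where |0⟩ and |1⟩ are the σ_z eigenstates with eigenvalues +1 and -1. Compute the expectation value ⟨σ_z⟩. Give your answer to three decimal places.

0.471

⟨σ_z⟩ = |a|² - |b|² divided by |a|²+|b|², with a, b the |0⟩, |1⟩ amplitudes.
= (25 - 9)/34 = 16/34.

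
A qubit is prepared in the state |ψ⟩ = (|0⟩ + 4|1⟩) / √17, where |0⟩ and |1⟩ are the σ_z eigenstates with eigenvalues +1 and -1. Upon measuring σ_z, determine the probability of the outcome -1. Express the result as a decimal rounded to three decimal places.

The -1 outcome corresponds to |1⟩. Its amplitude in |ψ⟩ is 4/√17.
P = |4|² / 17 = 16/17.

0.941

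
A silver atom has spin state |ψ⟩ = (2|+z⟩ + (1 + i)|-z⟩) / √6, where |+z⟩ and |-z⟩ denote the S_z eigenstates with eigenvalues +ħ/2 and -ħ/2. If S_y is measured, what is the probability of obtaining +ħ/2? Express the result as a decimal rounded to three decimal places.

0.833

|+y⟩ = (|+z⟩ + i|-z⟩)/√2, so ⟨+y|ψ⟩ = (3 - i) / (√2·√6).
P = |3 - i|² / 12 = 10/12.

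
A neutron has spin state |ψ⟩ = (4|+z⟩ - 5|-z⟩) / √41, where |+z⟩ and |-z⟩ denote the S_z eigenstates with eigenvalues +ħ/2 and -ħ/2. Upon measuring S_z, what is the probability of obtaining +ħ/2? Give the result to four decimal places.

0.3902

The +ħ/2 outcome corresponds to |+z⟩. Its amplitude in |ψ⟩ is 4/√41.
P = |4|² / 41 = 16/41.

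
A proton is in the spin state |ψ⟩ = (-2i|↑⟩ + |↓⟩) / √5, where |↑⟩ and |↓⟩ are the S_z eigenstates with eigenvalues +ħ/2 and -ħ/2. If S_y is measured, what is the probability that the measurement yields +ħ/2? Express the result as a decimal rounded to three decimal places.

|+y⟩ = (|↑⟩ + i|↓⟩)/√2, so ⟨+y|ψ⟩ = (-3i) / (√2·√5).
P = |-3i|² / 10 = 9/10.

0.900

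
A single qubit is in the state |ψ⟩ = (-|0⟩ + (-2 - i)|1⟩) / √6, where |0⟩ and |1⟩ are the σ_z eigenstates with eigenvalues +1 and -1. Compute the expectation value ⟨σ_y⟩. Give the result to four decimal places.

⟨σ_y⟩ = 2 Im(a* b)/(|a|²+|b|²) with a = -1, b = (-2 - i).
a* b = (2 + i), so ⟨σ_y⟩ = 2/6.

0.3333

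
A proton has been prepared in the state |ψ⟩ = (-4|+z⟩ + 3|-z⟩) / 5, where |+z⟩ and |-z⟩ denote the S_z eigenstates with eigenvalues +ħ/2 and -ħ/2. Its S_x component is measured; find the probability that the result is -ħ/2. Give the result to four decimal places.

0.9800

|-x⟩ = (|+z⟩ - |-z⟩)/√2, so ⟨-x|ψ⟩ = (-7) / (√2·5).
P = |-7|² / 50 = 49/50.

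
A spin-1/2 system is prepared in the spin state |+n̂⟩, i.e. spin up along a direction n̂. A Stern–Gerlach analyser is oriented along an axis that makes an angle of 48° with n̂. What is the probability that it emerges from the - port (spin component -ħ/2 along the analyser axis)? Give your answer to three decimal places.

For spin-½, the probability of finding spin-up along an axis at angle θ to the initial spin direction is cos²(θ/2); spin-down is sin²(θ/2).
θ = 48°, so P = sin²(24°) ≈ 0.165.

0.165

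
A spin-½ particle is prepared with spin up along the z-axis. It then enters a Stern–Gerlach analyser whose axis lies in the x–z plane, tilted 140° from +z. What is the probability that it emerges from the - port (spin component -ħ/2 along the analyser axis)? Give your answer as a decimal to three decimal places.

0.883

For spin-½, the probability of finding spin-up along an axis at angle θ to the initial spin direction is cos²(θ/2); spin-down is sin²(θ/2).
θ = 140°, so P = sin²(70°) ≈ 0.883.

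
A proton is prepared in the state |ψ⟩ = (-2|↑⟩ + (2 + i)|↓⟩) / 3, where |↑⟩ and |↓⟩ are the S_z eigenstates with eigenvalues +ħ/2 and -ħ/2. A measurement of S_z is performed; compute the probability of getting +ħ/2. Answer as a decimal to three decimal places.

The +ħ/2 outcome corresponds to |↑⟩. Its amplitude in |ψ⟩ is -2/3.
P = |-2|² / 9 = 4/9.

0.444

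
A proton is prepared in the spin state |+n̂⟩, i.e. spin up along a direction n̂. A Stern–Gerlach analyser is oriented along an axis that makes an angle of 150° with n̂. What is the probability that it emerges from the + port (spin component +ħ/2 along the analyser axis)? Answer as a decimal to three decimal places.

0.067

For spin-½, the probability of finding spin-up along an axis at angle θ to the initial spin direction is cos²(θ/2); spin-down is sin²(θ/2).
θ = 150°, so P = cos²(75°) ≈ 0.067.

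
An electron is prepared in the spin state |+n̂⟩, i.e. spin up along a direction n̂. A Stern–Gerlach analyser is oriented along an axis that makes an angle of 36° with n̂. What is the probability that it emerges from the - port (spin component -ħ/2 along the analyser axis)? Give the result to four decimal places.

0.0955

For spin-½, the probability of finding spin-up along an axis at angle θ to the initial spin direction is cos²(θ/2); spin-down is sin²(θ/2).
θ = 36°, so P = sin²(18°) ≈ 0.0955.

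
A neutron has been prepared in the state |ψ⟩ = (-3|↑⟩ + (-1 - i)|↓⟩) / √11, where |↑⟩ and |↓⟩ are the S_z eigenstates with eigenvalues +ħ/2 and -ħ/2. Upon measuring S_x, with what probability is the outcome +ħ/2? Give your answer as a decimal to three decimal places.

|+x⟩ = (|↑⟩ + |↓⟩)/√2, so ⟨+x|ψ⟩ = (-4 - i) / (√2·√11).
P = |-4 - i|² / 22 = 17/22.

0.773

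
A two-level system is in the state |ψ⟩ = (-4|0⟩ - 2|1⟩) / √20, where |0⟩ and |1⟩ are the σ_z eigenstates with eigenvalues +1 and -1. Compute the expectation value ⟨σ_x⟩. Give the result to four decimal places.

⟨σ_x⟩ = 2 Re(a* b)/(|a|²+|b|²) with a = -4, b = -2.
a* b = 8, so ⟨σ_x⟩ = 16/20.

0.8000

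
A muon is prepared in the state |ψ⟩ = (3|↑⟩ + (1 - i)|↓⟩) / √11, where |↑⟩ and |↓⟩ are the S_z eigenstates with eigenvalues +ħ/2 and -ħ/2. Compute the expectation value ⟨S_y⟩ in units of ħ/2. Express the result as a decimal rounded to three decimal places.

-0.545

⟨σ_y⟩ = 2 Im(a* b)/(|a|²+|b|²) with a = 3, b = (1 - i).
a* b = (3 - 3i), so ⟨σ_y⟩ = -6/11.
⟨S_y⟩ = (ħ/2)·⟨σ_y⟩.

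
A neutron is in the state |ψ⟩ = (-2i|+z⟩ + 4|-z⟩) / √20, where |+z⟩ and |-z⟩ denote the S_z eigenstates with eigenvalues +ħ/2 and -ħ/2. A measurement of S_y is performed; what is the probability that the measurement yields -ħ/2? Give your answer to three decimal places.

0.100

|-y⟩ = (|+z⟩ - i|-z⟩)/√2, so ⟨-y|ψ⟩ = (2i) / (√2·√20).
P = |2i|² / 40 = 4/40.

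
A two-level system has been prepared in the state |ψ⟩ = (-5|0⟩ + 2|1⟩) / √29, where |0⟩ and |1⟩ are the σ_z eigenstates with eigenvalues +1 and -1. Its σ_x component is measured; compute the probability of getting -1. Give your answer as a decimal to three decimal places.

|-x⟩ = (|0⟩ - |1⟩)/√2, so ⟨-x|ψ⟩ = (-7) / (√2·√29).
P = |-7|² / 58 = 49/58.

0.845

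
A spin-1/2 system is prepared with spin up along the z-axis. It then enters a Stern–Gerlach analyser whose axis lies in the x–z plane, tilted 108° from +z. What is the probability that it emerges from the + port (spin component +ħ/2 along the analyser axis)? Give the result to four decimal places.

For spin-½, the probability of finding spin-up along an axis at angle θ to the initial spin direction is cos²(θ/2); spin-down is sin²(θ/2).
θ = 108°, so P = cos²(54°) ≈ 0.3455.

0.3455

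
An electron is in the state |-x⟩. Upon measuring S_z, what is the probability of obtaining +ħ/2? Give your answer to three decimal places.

0.500

In the S_z basis, |-x⟩ = (|+z⟩ - |-z⟩)/√2 and |+z⟩ = |+z⟩.
|⟨+z|-x⟩|² = 1/2.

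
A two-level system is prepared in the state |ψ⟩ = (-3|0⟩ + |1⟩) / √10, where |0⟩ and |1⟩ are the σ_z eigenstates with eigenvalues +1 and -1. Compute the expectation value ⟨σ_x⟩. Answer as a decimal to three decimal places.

⟨σ_x⟩ = 2 Re(a* b)/(|a|²+|b|²) with a = -3, b = 1.
a* b = -3, so ⟨σ_x⟩ = -6/10.

-0.600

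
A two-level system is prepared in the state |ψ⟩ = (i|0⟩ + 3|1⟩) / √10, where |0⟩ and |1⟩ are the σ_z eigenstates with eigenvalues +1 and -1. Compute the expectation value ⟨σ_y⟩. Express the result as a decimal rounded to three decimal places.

⟨σ_y⟩ = 2 Im(a* b)/(|a|²+|b|²) with a = i, b = 3.
a* b = -3i, so ⟨σ_y⟩ = -6/10.

-0.600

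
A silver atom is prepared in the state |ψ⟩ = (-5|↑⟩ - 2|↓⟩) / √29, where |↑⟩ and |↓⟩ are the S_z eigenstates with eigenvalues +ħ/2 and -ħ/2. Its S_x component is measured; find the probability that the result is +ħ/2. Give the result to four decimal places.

0.8448

|+x⟩ = (|↑⟩ + |↓⟩)/√2, so ⟨+x|ψ⟩ = (-7) / (√2·√29).
P = |-7|² / 58 = 49/58.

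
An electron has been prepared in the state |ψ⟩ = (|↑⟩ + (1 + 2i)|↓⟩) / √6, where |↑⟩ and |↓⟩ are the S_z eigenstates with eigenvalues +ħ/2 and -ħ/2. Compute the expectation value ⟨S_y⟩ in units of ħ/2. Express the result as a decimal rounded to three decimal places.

0.667

⟨σ_y⟩ = 2 Im(a* b)/(|a|²+|b|²) with a = 1, b = (1 + 2i).
a* b = (1 + 2i), so ⟨σ_y⟩ = 4/6.
⟨S_y⟩ = (ħ/2)·⟨σ_y⟩.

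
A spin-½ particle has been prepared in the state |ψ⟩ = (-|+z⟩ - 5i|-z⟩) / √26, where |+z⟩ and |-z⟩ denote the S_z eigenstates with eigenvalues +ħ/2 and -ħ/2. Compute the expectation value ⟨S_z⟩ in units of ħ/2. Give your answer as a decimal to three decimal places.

⟨σ_z⟩ = |a|² - |b|² divided by |a|²+|b|², with a, b the |+z⟩, |-z⟩ amplitudes.
= (1 - 25)/26 = -24/26.
⟨S_z⟩ = (ħ/2)·⟨σ_z⟩.

-0.923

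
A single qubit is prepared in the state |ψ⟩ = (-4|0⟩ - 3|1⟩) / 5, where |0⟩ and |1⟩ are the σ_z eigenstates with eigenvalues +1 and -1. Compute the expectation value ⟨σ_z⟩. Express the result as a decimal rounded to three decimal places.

⟨σ_z⟩ = |a|² - |b|² divided by |a|²+|b|², with a, b the |0⟩, |1⟩ amplitudes.
= (16 - 9)/25 = 7/25.

0.280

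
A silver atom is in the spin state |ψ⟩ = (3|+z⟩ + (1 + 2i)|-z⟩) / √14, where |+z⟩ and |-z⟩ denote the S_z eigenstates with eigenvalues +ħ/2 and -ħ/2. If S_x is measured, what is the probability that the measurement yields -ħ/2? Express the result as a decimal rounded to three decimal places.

|-x⟩ = (|+z⟩ - |-z⟩)/√2, so ⟨-x|ψ⟩ = (2 - 2i) / (√2·√14).
P = |2 - 2i|² / 28 = 8/28.

0.286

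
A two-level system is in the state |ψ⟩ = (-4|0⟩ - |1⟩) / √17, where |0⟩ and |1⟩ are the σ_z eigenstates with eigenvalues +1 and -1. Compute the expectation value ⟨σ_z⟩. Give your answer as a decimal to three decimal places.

⟨σ_z⟩ = |a|² - |b|² divided by |a|²+|b|², with a, b the |0⟩, |1⟩ amplitudes.
= (16 - 1)/17 = 15/17.

0.882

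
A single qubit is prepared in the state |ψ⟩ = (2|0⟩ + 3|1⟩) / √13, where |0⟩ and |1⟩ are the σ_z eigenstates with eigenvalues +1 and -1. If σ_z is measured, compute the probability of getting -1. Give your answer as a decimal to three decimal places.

0.692

The -1 outcome corresponds to |1⟩. Its amplitude in |ψ⟩ is 3/√13.
P = |3|² / 13 = 9/13.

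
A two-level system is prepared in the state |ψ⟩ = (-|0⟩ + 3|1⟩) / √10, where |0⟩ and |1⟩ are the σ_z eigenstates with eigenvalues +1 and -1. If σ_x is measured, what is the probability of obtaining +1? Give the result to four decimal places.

0.2000

|+x⟩ = (|0⟩ + |1⟩)/√2, so ⟨+x|ψ⟩ = (2) / (√2·√10).
P = |2|² / 20 = 4/20.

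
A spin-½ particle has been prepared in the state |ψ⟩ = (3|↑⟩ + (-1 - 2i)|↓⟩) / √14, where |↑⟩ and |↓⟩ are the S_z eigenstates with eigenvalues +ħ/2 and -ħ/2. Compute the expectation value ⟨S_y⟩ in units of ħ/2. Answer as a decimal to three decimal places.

-0.857

⟨σ_y⟩ = 2 Im(a* b)/(|a|²+|b|²) with a = 3, b = (-1 - 2i).
a* b = (-3 - 6i), so ⟨σ_y⟩ = -12/14.
⟨S_y⟩ = (ħ/2)·⟨σ_y⟩.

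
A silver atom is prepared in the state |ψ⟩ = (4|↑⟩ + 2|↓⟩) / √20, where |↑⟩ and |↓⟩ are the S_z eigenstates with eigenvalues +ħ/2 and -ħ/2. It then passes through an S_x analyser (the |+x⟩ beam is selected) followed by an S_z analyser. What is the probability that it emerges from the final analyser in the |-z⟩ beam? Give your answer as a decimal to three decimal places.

First analyser (S_x): P(|+x⟩) = |⟨+x|ψ⟩|² = 36/40.
After stage 1 the state is |+x⟩; P(|-z⟩) = |⟨-z|+x⟩|² = 1/2.
Joint probability = 36/40 × 1/2 = 0.450.

0.450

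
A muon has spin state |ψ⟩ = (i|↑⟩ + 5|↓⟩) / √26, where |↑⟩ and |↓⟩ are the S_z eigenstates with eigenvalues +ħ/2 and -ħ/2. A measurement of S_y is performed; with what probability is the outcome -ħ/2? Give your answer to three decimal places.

|-y⟩ = (|↑⟩ - i|↓⟩)/√2, so ⟨-y|ψ⟩ = (6i) / (√2·√26).
P = |6i|² / 52 = 36/52.

0.692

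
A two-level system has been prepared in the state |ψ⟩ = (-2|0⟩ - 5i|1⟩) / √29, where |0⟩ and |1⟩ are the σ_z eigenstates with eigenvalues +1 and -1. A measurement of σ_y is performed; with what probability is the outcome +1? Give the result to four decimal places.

|+y⟩ = (|0⟩ + i|1⟩)/√2, so ⟨+y|ψ⟩ = (-7) / (√2·√29).
P = |-7|² / 58 = 49/58.

0.8448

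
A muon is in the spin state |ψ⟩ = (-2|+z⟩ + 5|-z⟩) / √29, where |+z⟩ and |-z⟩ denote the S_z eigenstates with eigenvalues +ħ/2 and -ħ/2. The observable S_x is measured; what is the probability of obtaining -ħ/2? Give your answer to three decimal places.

0.845

|-x⟩ = (|+z⟩ - |-z⟩)/√2, so ⟨-x|ψ⟩ = (-7) / (√2·√29).
P = |-7|² / 58 = 49/58.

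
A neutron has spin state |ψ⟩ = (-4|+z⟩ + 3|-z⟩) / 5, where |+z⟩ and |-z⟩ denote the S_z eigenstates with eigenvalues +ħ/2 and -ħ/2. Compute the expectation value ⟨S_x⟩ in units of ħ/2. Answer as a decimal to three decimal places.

⟨σ_x⟩ = 2 Re(a* b)/(|a|²+|b|²) with a = -4, b = 3.
a* b = -12, so ⟨σ_x⟩ = -24/25.
⟨S_x⟩ = (ħ/2)·⟨σ_x⟩.

-0.960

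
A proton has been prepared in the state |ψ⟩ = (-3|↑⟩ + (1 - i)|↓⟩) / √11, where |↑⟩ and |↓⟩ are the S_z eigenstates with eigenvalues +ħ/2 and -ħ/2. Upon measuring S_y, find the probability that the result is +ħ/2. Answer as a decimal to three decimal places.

|+y⟩ = (|↑⟩ + i|↓⟩)/√2, so ⟨+y|ψ⟩ = (-4 - i) / (√2·√11).
P = |-4 - i|² / 22 = 17/22.

0.773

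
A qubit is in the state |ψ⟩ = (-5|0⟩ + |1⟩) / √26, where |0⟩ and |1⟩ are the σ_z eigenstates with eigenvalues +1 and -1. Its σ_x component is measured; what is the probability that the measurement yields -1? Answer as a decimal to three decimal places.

|-x⟩ = (|0⟩ - |1⟩)/√2, so ⟨-x|ψ⟩ = (-6) / (√2·√26).
P = |-6|² / 52 = 36/52.

0.692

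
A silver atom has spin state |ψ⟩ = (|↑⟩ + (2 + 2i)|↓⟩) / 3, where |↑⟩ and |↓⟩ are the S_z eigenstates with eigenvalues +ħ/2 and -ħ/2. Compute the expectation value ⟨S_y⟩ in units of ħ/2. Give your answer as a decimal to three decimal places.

0.444

⟨σ_y⟩ = 2 Im(a* b)/(|a|²+|b|²) with a = 1, b = (2 + 2i).
a* b = (2 + 2i), so ⟨σ_y⟩ = 4/9.
⟨S_y⟩ = (ħ/2)·⟨σ_y⟩.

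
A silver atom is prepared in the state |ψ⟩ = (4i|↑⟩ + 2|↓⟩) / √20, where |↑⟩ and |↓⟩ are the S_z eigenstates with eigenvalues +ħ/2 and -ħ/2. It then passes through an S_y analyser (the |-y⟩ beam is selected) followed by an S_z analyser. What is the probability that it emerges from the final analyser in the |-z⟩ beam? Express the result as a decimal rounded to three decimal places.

First analyser (S_y): P(|-y⟩) = |⟨-y|ψ⟩|² = 36/40.
After stage 1 the state is |-y⟩; P(|-z⟩) = |⟨-z|-y⟩|² = 1/2.
Joint probability = 36/40 × 1/2 = 0.450.

0.450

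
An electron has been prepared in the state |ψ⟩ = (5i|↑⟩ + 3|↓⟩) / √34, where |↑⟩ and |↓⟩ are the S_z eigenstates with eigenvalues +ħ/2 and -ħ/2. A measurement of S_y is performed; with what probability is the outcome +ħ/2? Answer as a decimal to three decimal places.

0.059

|+y⟩ = (|↑⟩ + i|↓⟩)/√2, so ⟨+y|ψ⟩ = (2i) / (√2·√34).
P = |2i|² / 68 = 4/68.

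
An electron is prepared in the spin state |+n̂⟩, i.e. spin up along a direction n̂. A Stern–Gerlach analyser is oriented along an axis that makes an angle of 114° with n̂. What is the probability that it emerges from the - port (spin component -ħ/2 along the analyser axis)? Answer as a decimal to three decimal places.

For spin-½, the probability of finding spin-up along an axis at angle θ to the initial spin direction is cos²(θ/2); spin-down is sin²(θ/2).
θ = 114°, so P = sin²(57°) ≈ 0.703.

0.703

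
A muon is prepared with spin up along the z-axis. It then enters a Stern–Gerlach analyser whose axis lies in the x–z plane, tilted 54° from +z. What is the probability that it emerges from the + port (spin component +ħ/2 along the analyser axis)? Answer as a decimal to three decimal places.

For spin-½, the probability of finding spin-up along an axis at angle θ to the initial spin direction is cos²(θ/2); spin-down is sin²(θ/2).
θ = 54°, so P = cos²(27°) ≈ 0.794.

0.794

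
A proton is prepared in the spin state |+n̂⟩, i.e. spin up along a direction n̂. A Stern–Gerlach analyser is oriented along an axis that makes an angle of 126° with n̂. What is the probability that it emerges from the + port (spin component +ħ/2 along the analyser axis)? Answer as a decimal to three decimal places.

For spin-½, the probability of finding spin-up along an axis at angle θ to the initial spin direction is cos²(θ/2); spin-down is sin²(θ/2).
θ = 126°, so P = cos²(63°) ≈ 0.206.

0.206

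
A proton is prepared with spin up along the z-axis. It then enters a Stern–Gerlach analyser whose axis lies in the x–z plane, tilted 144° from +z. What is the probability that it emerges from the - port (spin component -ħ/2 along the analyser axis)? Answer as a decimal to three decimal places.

0.905

For spin-½, the probability of finding spin-up along an axis at angle θ to the initial spin direction is cos²(θ/2); spin-down is sin²(θ/2).
θ = 144°, so P = sin²(72°) ≈ 0.905.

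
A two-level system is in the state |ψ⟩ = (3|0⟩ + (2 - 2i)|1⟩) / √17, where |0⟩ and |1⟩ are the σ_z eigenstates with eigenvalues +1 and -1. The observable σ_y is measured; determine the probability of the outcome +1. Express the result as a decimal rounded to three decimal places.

0.147

|+y⟩ = (|0⟩ + i|1⟩)/√2, so ⟨+y|ψ⟩ = (1 - 2i) / (√2·√17).
P = |1 - 2i|² / 34 = 5/34.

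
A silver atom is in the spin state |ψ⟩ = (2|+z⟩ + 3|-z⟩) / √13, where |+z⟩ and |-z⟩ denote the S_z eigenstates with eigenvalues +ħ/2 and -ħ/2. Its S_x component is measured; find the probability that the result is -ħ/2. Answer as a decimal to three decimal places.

0.038

|-x⟩ = (|+z⟩ - |-z⟩)/√2, so ⟨-x|ψ⟩ = (-1) / (√2·√13).
P = |-1|² / 26 = 1/26.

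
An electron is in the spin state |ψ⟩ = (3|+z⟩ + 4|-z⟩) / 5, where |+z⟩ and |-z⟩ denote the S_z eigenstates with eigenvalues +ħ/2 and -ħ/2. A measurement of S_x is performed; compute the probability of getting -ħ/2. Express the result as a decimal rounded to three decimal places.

|-x⟩ = (|+z⟩ - |-z⟩)/√2, so ⟨-x|ψ⟩ = (-1) / (√2·5).
P = |-1|² / 50 = 1/50.

0.020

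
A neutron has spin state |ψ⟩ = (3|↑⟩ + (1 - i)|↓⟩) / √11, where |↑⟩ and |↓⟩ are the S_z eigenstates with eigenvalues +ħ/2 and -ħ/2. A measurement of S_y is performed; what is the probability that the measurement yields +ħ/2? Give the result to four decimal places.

0.2273

|+y⟩ = (|↑⟩ + i|↓⟩)/√2, so ⟨+y|ψ⟩ = (2 - i) / (√2·√11).
P = |2 - i|² / 22 = 5/22.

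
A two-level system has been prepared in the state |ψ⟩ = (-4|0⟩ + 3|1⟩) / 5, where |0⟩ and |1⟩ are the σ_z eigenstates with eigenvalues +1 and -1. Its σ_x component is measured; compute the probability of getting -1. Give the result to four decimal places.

0.9800

|-x⟩ = (|0⟩ - |1⟩)/√2, so ⟨-x|ψ⟩ = (-7) / (√2·5).
P = |-7|² / 50 = 49/50.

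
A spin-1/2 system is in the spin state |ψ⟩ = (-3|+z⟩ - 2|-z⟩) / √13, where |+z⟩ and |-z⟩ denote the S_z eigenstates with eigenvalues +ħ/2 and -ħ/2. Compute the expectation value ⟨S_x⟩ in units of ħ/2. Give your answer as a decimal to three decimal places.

0.923

⟨σ_x⟩ = 2 Re(a* b)/(|a|²+|b|²) with a = -3, b = -2.
a* b = 6, so ⟨σ_x⟩ = 12/13.
⟨S_x⟩ = (ħ/2)·⟨σ_x⟩.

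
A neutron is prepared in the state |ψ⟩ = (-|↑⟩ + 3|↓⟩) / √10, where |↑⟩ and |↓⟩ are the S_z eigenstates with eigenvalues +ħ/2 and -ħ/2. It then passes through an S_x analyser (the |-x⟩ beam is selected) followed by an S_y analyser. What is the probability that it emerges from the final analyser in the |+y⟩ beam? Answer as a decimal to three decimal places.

0.400

First analyser (S_x): P(|-x⟩) = |⟨-x|ψ⟩|² = 16/20.
After stage 1 the state is |-x⟩; P(|+y⟩) = |⟨+y|-x⟩|² = 1/2.
Joint probability = 16/20 × 1/2 = 0.400.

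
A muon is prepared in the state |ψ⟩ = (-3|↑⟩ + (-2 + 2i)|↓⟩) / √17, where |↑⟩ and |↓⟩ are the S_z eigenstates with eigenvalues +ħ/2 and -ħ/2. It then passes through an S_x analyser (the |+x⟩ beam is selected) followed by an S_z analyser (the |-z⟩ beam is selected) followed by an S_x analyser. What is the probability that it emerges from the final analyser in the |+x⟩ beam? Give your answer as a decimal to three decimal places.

First analyser (S_x): P(|+x⟩) = |⟨+x|ψ⟩|² = 29/34.
After stage 1 the state is |+x⟩; P(|-z⟩) = |⟨-z|+x⟩|² = 1/2.
After stage 2 the state is |-z⟩; P(|+x⟩) = |⟨+x|-z⟩|² = 1/2.
Joint probability = 29/34 × 1/2 × 1/2 = 0.213.

0.213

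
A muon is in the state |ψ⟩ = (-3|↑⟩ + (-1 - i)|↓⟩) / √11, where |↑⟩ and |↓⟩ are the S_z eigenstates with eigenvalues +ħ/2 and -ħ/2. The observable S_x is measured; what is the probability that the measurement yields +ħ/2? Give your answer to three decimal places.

|+x⟩ = (|↑⟩ + |↓⟩)/√2, so ⟨+x|ψ⟩ = (-4 - i) / (√2·√11).
P = |-4 - i|² / 22 = 17/22.

0.773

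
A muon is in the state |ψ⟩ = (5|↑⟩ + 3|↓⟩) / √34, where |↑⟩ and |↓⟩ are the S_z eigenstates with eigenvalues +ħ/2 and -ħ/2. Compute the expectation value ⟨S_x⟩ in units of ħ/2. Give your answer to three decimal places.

0.882

⟨σ_x⟩ = 2 Re(a* b)/(|a|²+|b|²) with a = 5, b = 3.
a* b = 15, so ⟨σ_x⟩ = 30/34.
⟨S_x⟩ = (ħ/2)·⟨σ_x⟩.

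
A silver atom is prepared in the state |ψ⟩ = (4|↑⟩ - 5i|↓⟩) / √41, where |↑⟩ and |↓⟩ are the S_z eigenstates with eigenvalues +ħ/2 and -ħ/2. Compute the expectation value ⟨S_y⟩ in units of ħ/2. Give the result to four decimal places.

-0.9756

⟨σ_y⟩ = 2 Im(a* b)/(|a|²+|b|²) with a = 4, b = -5i.
a* b = -20i, so ⟨σ_y⟩ = -40/41.
⟨S_y⟩ = (ħ/2)·⟨σ_y⟩.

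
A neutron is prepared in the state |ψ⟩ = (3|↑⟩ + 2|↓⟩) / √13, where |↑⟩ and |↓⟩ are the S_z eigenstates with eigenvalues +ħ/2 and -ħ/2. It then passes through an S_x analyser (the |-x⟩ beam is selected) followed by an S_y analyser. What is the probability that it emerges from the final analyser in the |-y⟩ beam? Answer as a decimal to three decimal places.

0.019

First analyser (S_x): P(|-x⟩) = |⟨-x|ψ⟩|² = 1/26.
After stage 1 the state is |-x⟩; P(|-y⟩) = |⟨-y|-x⟩|² = 1/2.
Joint probability = 1/26 × 1/2 = 0.019.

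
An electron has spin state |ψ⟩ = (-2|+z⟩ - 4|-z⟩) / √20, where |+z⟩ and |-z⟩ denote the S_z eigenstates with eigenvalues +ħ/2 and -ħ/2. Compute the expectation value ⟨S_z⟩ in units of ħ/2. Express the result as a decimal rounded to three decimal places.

⟨σ_z⟩ = |a|² - |b|² divided by |a|²+|b|², with a, b the |+z⟩, |-z⟩ amplitudes.
= (4 - 16)/20 = -12/20.
⟨S_z⟩ = (ħ/2)·⟨σ_z⟩.

-0.600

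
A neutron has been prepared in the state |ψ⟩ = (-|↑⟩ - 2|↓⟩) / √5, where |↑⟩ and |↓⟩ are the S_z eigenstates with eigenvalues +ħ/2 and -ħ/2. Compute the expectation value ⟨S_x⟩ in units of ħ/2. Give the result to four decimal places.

⟨σ_x⟩ = 2 Re(a* b)/(|a|²+|b|²) with a = -1, b = -2.
a* b = 2, so ⟨σ_x⟩ = 4/5.
⟨S_x⟩ = (ħ/2)·⟨σ_x⟩.

0.8000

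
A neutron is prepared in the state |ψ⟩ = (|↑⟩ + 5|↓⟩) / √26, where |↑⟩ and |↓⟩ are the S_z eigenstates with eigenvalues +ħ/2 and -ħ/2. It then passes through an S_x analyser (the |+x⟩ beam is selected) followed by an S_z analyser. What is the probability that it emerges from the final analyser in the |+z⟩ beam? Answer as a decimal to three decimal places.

First analyser (S_x): P(|+x⟩) = |⟨+x|ψ⟩|² = 36/52.
After stage 1 the state is |+x⟩; P(|+z⟩) = |⟨+z|+x⟩|² = 1/2.
Joint probability = 36/52 × 1/2 = 0.346.

0.346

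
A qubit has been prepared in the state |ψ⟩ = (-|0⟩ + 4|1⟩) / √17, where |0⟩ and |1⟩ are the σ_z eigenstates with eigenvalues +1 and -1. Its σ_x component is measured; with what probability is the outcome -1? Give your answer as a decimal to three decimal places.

|-x⟩ = (|0⟩ - |1⟩)/√2, so ⟨-x|ψ⟩ = (-5) / (√2·√17).
P = |-5|² / 34 = 25/34.

0.735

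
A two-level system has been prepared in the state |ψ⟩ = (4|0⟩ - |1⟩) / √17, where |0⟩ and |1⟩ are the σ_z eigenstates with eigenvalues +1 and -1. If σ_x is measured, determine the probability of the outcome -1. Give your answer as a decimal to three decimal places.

0.735

|-x⟩ = (|0⟩ - |1⟩)/√2, so ⟨-x|ψ⟩ = (5) / (√2·√17).
P = |5|² / 34 = 25/34.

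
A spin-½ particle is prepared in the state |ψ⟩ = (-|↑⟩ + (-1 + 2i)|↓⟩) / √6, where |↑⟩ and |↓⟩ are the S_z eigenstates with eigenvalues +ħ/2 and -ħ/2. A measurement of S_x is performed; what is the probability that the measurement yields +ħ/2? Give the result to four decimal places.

|+x⟩ = (|↑⟩ + |↓⟩)/√2, so ⟨+x|ψ⟩ = (-2 + 2i) / (√2·√6).
P = |-2 + 2i|² / 12 = 8/12.

0.6667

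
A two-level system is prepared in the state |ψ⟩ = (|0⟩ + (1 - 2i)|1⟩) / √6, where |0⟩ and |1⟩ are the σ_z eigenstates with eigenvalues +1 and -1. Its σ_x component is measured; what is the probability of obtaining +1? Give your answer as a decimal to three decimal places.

|+x⟩ = (|0⟩ + |1⟩)/√2, so ⟨+x|ψ⟩ = (2 - 2i) / (√2·√6).
P = |2 - 2i|² / 12 = 8/12.

0.667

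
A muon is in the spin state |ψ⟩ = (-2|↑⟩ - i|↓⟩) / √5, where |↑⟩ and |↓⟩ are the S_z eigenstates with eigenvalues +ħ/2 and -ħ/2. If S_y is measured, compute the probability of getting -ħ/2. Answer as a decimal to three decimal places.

0.100

|-y⟩ = (|↑⟩ - i|↓⟩)/√2, so ⟨-y|ψ⟩ = (-1) / (√2·√5).
P = |-1|² / 10 = 1/10.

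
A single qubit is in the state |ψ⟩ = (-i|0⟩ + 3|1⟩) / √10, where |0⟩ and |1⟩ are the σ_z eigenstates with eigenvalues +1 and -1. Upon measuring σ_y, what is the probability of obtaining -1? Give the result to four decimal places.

|-y⟩ = (|0⟩ - i|1⟩)/√2, so ⟨-y|ψ⟩ = (2i) / (√2·√10).
P = |2i|² / 20 = 4/20.

0.2000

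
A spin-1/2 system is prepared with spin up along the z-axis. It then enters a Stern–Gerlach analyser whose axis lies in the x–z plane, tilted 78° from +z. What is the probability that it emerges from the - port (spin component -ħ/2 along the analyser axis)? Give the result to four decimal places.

0.3960

For spin-½, the probability of finding spin-up along an axis at angle θ to the initial spin direction is cos²(θ/2); spin-down is sin²(θ/2).
θ = 78°, so P = sin²(39°) ≈ 0.3960.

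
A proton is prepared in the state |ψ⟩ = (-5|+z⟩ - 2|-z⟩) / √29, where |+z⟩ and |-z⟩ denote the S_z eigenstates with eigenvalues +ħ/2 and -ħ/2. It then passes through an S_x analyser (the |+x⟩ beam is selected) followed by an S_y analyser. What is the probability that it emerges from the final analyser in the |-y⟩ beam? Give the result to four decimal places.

First analyser (S_x): P(|+x⟩) = |⟨+x|ψ⟩|² = 49/58.
After stage 1 the state is |+x⟩; P(|-y⟩) = |⟨-y|+x⟩|² = 1/2.
Joint probability = 49/58 × 1/2 = 0.4224.

0.4224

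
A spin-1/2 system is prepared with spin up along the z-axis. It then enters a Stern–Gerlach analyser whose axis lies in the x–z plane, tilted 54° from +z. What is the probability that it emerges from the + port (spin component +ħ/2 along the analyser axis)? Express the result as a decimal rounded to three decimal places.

For spin-½, the probability of finding spin-up along an axis at angle θ to the initial spin direction is cos²(θ/2); spin-down is sin²(θ/2).
θ = 54°, so P = cos²(27°) ≈ 0.794.

0.794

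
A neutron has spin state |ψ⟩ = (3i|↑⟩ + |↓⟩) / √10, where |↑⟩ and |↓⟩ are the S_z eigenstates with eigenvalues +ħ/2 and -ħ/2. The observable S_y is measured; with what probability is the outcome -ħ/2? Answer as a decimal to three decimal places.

0.800

|-y⟩ = (|↑⟩ - i|↓⟩)/√2, so ⟨-y|ψ⟩ = (4i) / (√2·√10).
P = |4i|² / 20 = 16/20.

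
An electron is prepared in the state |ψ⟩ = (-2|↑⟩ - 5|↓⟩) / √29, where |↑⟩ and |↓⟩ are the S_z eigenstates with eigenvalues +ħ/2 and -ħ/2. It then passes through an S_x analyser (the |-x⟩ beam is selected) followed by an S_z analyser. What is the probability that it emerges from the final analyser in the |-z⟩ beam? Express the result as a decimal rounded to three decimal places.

First analyser (S_x): P(|-x⟩) = |⟨-x|ψ⟩|² = 9/58.
After stage 1 the state is |-x⟩; P(|-z⟩) = |⟨-z|-x⟩|² = 1/2.
Joint probability = 9/58 × 1/2 = 0.078.

0.078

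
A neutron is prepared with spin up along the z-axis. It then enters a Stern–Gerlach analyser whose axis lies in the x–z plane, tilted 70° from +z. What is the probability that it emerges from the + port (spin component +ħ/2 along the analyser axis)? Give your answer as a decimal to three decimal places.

For spin-½, the probability of finding spin-up along an axis at angle θ to the initial spin direction is cos²(θ/2); spin-down is sin²(θ/2).
θ = 70°, so P = cos²(35°) ≈ 0.671.

0.671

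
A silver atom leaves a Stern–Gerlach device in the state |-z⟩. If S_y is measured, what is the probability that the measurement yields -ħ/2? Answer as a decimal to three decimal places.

0.500

In the S_z basis, |-z⟩ = |-z⟩ and |-y⟩ = (|+z⟩ - i|-z⟩)/√2.
|⟨-y|-z⟩|² = 1/2.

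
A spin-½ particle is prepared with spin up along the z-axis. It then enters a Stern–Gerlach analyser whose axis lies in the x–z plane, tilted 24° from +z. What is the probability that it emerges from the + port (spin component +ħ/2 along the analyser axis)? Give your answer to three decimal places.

For spin-½, the probability of finding spin-up along an axis at angle θ to the initial spin direction is cos²(θ/2); spin-down is sin²(θ/2).
θ = 24°, so P = cos²(12°) ≈ 0.957.

0.957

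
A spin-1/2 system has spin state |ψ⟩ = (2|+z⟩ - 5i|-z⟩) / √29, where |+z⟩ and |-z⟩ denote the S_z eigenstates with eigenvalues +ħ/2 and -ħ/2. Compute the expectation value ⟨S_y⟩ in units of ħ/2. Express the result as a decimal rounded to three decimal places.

⟨σ_y⟩ = 2 Im(a* b)/(|a|²+|b|²) with a = 2, b = -5i.
a* b = -10i, so ⟨σ_y⟩ = -20/29.
⟨S_y⟩ = (ħ/2)·⟨σ_y⟩.

-0.690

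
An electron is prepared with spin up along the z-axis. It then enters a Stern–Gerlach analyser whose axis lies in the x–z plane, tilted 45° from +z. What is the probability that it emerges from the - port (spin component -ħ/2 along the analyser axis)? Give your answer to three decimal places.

For spin-½, the probability of finding spin-up along an axis at angle θ to the initial spin direction is cos²(θ/2); spin-down is sin²(θ/2).
θ = 45°, so P = sin²(22.5°) ≈ 0.146.

0.146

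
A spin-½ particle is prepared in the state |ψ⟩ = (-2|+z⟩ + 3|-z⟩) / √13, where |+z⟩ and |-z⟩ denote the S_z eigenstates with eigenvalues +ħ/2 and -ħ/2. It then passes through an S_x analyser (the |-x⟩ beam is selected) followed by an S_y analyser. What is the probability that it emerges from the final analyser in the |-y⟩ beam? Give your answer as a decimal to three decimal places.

First analyser (S_x): P(|-x⟩) = |⟨-x|ψ⟩|² = 25/26.
After stage 1 the state is |-x⟩; P(|-y⟩) = |⟨-y|-x⟩|² = 1/2.
Joint probability = 25/26 × 1/2 = 0.481.

0.481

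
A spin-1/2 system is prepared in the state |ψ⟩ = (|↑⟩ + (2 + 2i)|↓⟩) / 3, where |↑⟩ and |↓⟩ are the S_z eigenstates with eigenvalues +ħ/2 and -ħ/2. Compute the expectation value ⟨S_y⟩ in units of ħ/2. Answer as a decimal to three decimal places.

0.444

⟨σ_y⟩ = 2 Im(a* b)/(|a|²+|b|²) with a = 1, b = (2 + 2i).
a* b = (2 + 2i), so ⟨σ_y⟩ = 4/9.
⟨S_y⟩ = (ħ/2)·⟨σ_y⟩.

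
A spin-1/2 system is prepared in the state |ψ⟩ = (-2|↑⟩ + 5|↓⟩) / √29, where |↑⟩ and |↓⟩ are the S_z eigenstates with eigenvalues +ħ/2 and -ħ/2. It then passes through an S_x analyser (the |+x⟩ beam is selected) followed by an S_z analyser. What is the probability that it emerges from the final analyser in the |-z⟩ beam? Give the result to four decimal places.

0.0776

First analyser (S_x): P(|+x⟩) = |⟨+x|ψ⟩|² = 9/58.
After stage 1 the state is |+x⟩; P(|-z⟩) = |⟨-z|+x⟩|² = 1/2.
Joint probability = 9/58 × 1/2 = 0.0776.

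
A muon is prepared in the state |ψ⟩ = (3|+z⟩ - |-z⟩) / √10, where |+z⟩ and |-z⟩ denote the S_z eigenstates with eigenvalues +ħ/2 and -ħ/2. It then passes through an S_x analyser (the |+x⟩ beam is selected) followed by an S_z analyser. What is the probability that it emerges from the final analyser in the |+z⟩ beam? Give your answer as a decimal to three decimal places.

First analyser (S_x): P(|+x⟩) = |⟨+x|ψ⟩|² = 4/20.
After stage 1 the state is |+x⟩; P(|+z⟩) = |⟨+z|+x⟩|² = 1/2.
Joint probability = 4/20 × 1/2 = 0.100.

0.100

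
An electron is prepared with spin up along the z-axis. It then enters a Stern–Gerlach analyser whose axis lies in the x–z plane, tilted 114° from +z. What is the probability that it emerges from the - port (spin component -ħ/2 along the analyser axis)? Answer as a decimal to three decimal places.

0.703

For spin-½, the probability of finding spin-up along an axis at angle θ to the initial spin direction is cos²(θ/2); spin-down is sin²(θ/2).
θ = 114°, so P = sin²(57°) ≈ 0.703.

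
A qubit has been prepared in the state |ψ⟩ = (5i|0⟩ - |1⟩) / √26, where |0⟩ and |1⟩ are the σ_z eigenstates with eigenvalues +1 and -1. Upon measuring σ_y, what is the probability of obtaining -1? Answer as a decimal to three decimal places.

0.308

|-y⟩ = (|0⟩ - i|1⟩)/√2, so ⟨-y|ψ⟩ = (4i) / (√2·√26).
P = |4i|² / 52 = 16/52.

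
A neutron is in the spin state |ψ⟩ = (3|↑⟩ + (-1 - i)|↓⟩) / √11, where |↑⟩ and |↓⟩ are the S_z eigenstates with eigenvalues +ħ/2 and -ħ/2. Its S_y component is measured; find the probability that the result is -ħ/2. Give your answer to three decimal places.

|-y⟩ = (|↑⟩ - i|↓⟩)/√2, so ⟨-y|ψ⟩ = (4 - i) / (√2·√11).
P = |4 - i|² / 22 = 17/22.

0.773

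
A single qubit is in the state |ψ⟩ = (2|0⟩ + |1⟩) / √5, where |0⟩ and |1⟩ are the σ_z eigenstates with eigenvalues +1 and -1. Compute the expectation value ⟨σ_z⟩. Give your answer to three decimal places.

⟨σ_z⟩ = |a|² - |b|² divided by |a|²+|b|², with a, b the |0⟩, |1⟩ amplitudes.
= (4 - 1)/5 = 3/5.

0.600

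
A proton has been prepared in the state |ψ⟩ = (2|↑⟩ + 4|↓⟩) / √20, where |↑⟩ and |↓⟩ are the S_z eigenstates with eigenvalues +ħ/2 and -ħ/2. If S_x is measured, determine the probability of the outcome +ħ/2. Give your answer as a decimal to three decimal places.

0.900

|+x⟩ = (|↑⟩ + |↓⟩)/√2, so ⟨+x|ψ⟩ = (6) / (√2·√20).
P = |6|² / 40 = 36/40.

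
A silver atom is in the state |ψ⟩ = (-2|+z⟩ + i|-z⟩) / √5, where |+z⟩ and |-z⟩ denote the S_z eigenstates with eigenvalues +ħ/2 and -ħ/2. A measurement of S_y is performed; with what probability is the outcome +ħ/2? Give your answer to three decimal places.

0.100

|+y⟩ = (|+z⟩ + i|-z⟩)/√2, so ⟨+y|ψ⟩ = (-1) / (√2·√5).
P = |-1|² / 10 = 1/10.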